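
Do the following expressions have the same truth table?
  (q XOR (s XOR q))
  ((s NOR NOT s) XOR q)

No. Counterexample: with q=0, s=1, Expression 1 = 1 but Expression 2 = 0.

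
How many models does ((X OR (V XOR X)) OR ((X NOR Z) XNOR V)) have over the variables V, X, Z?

Satisfying assignments: (0,0,1), (0,1,0), (0,1,1), (1,0,0), (1,0,1), (1,1,0), (1,1,1)
Count: 7 out of 8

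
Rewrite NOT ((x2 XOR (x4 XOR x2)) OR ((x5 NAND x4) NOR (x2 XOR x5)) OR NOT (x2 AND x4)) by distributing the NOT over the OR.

NOT (x2 XOR (x4 XOR x2)) AND NOT ((x5 NAND x4) NOR (x2 XOR x5)) AND (x2 AND x4)
De Morgan's: NOT(OR of terms) = AND of negations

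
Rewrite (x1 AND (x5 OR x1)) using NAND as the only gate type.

((x1 NAND ((x5 NAND x5) NAND (x1 NAND x1))) NAND (x1 NAND ((x5 NAND x5) NAND (x1 NAND x1))))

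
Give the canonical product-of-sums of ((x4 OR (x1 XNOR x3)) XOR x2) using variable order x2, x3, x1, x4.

ΠM(2, 4, 8, 9, 11, 13, 14, 15) = (x2 OR x3 OR NOT x1 OR x4) AND (x2 OR NOT x3 OR x1 OR x4) AND (NOT x2 OR x3 OR x1 OR x4) AND (NOT x2 OR x3 OR x1 OR NOT x4) AND (NOT x2 OR x3 OR NOT x1 OR NOT x4) AND (NOT x2 OR NOT x3 OR x1 OR NOT x4) AND (NOT x2 OR NOT x3 OR NOT x1 OR x4) AND (NOT x2 OR NOT x3 OR NOT x1 OR NOT x4)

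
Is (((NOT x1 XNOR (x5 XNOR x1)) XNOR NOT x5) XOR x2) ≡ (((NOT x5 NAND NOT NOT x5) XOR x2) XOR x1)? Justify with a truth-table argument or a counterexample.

No. Counterexample: with x5=0, x2=0, x1=1, Expression 1 = 1 but Expression 2 = 0.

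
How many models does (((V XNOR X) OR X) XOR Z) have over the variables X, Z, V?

Satisfying assignments: (0,0,0), (0,1,1), (1,0,0), (1,0,1)
Count: 4 out of 8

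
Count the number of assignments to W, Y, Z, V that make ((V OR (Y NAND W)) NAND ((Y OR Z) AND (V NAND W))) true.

Satisfying assignments: (0,0,0,0), (0,0,0,1), (1,0,0,0), (1,0,0,1), (1,0,1,1), (1,1,0,0), (1,1,0,1), (1,1,1,0), (1,1,1,1)
Count: 9 out of 16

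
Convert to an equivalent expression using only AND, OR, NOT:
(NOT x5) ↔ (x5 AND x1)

((NOT x5) AND (x5 AND x1)) OR (x5 AND NOT (x5 AND x1))
(Biconditional = both true or both false)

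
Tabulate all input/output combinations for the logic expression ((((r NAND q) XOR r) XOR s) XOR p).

r | q | s | p | Output
----------------------
0 | 0 | 0 | 0 | 1
0 | 0 | 0 | 1 | 0
0 | 0 | 1 | 0 | 0
0 | 0 | 1 | 1 | 1
0 | 1 | 0 | 0 | 1
0 | 1 | 0 | 1 | 0
0 | 1 | 1 | 0 | 0
0 | 1 | 1 | 1 | 1
1 | 0 | 0 | 0 | 0
1 | 0 | 0 | 1 | 1
1 | 0 | 1 | 0 | 1
1 | 0 | 1 | 1 | 0
1 | 1 | 0 | 0 | 1
1 | 1 | 0 | 1 | 0
1 | 1 | 1 | 0 | 0
1 | 1 | 1 | 1 | 1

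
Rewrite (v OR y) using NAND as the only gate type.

((v NAND v) NAND (y NAND y))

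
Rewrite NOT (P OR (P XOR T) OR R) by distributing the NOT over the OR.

NOT P AND NOT (P XOR T) AND NOT R
De Morgan's: NOT(OR of terms) = AND of negations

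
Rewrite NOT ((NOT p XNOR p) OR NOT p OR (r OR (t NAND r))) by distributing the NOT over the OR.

NOT (NOT p XNOR p) AND p AND NOT (r OR (t NAND r))
De Morgan's: NOT(OR of terms) = AND of negations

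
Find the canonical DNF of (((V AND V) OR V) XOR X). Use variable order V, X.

(NOT V AND X) OR (V AND NOT X)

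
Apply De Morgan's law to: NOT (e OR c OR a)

NOT e AND NOT c AND NOT a
De Morgan's: NOT(OR of terms) = AND of negations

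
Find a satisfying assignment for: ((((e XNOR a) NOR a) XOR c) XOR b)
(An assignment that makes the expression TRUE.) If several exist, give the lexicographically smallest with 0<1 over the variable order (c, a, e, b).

c=0, a=0, e=0, b=1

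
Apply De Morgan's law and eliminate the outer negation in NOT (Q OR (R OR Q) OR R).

NOT Q AND NOT (R OR Q) AND NOT R
De Morgan's: NOT(OR of terms) = AND of negations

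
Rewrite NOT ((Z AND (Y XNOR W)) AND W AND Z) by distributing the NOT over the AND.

NOT (Z AND (Y XNOR W)) OR NOT W OR NOT Z
De Morgan's: NOT(AND of terms) = OR of negations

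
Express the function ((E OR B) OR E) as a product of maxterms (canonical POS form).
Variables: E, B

ΠM(0) = (E OR B)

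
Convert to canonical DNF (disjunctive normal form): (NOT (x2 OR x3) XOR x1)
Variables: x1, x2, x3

(NOT x1 AND NOT x2 AND NOT x3) OR (x1 AND NOT x2 AND x3) OR (x1 AND x2 AND NOT x3) OR (x1 AND x2 AND x3)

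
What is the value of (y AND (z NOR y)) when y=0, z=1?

Substituting: (0 AND (1 NOR 0))
= 0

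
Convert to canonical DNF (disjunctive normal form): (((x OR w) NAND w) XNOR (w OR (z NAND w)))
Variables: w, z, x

(NOT w AND NOT z AND NOT x) OR (NOT w AND NOT z AND x) OR (NOT w AND z AND NOT x) OR (NOT w AND z AND x)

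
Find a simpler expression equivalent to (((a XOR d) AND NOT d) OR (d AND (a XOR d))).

By distribution ((E AND v) OR (E AND NOT v) = E):
= (a XOR d)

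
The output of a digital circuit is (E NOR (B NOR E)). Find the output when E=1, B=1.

Substituting: (1 NOR (1 NOR 1))
= 0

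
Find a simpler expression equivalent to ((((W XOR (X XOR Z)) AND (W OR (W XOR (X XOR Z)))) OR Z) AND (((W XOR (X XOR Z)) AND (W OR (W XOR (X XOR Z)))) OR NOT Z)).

By distribution ((E OR v) AND (E OR NOT v) = E) then absorption (E AND (E OR v) = E):
= (W XOR (X XOR Z))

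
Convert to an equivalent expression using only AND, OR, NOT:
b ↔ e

(b AND e) OR (NOT b AND NOT e)
(Biconditional = both true or both false)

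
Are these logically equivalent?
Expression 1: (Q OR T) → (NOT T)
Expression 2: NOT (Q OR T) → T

No, Inverse is not equivalent to original (counterexample: Q=0, T=0, R=0)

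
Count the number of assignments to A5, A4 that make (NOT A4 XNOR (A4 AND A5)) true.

Satisfying assignments: (0,1)
Count: 1 out of 4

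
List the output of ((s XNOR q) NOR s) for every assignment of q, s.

q | s | Output
--------------
0 | 0 | 0
0 | 1 | 0
1 | 0 | 1
1 | 1 | 0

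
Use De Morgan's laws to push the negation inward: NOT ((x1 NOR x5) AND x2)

NOT (x1 NOR x5) OR NOT x2
De Morgan's: NOT(AND of terms) = OR of negations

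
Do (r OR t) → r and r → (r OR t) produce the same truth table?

No, Converse is not equivalent to original (counterexample: t=1, r=0, p=0)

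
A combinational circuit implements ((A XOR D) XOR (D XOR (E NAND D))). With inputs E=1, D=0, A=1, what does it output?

Substituting: ((1 XOR 0) XOR (0 XOR (1 NAND 0)))
= 0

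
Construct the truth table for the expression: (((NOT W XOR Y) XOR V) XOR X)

Y | V | W | X | Output
----------------------
0 | 0 | 0 | 0 | 1
0 | 0 | 0 | 1 | 0
0 | 0 | 1 | 0 | 0
0 | 0 | 1 | 1 | 1
0 | 1 | 0 | 0 | 0
0 | 1 | 0 | 1 | 1
0 | 1 | 1 | 0 | 1
0 | 1 | 1 | 1 | 0
1 | 0 | 0 | 0 | 0
1 | 0 | 0 | 1 | 1
1 | 0 | 1 | 0 | 1
1 | 0 | 1 | 1 | 0
1 | 1 | 0 | 0 | 1
1 | 1 | 0 | 1 | 0
1 | 1 | 1 | 0 | 0
1 | 1 | 1 | 1 | 1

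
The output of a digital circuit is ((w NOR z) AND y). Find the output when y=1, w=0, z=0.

Substituting: ((0 NOR 0) AND 1)
= 1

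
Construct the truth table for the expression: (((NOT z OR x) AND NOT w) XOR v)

x | v | w | z | Output
----------------------
0 | 0 | 0 | 0 | 1
0 | 0 | 0 | 1 | 0
0 | 0 | 1 | 0 | 0
0 | 0 | 1 | 1 | 0
0 | 1 | 0 | 0 | 0
0 | 1 | 0 | 1 | 1
0 | 1 | 1 | 0 | 1
0 | 1 | 1 | 1 | 1
1 | 0 | 0 | 0 | 1
1 | 0 | 0 | 1 | 1
1 | 0 | 1 | 0 | 0
1 | 0 | 1 | 1 | 0
1 | 1 | 0 | 0 | 0
1 | 1 | 0 | 1 | 0
1 | 1 | 1 | 0 | 1
1 | 1 | 1 | 1 | 1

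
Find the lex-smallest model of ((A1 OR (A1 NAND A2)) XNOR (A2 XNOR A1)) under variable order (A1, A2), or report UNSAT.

A1=0, A2=0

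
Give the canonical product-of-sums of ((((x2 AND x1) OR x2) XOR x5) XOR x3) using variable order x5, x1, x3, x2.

ΠM(0, 3, 4, 7, 9, 10, 13, 14) = (x5 OR x1 OR x3 OR x2) AND (x5 OR x1 OR NOT x3 OR NOT x2) AND (x5 OR NOT x1 OR x3 OR x2) AND (x5 OR NOT x1 OR NOT x3 OR NOT x2) AND (NOT x5 OR x1 OR x3 OR NOT x2) AND (NOT x5 OR x1 OR NOT x3 OR x2) AND (NOT x5 OR NOT x1 OR x3 OR NOT x2) AND (NOT x5 OR NOT x1 OR NOT x3 OR x2)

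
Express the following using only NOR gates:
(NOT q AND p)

(((q NOR q) NOR (q NOR q)) NOR (p NOR p))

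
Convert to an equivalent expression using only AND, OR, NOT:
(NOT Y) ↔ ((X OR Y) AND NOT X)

((NOT Y) AND ((X OR Y) AND NOT X)) OR (Y AND NOT ((X OR Y) AND NOT X))
(Biconditional = both true or both false)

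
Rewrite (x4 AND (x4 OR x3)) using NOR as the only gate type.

((x4 NOR x4) NOR (((x4 NOR x3) NOR (x4 NOR x3)) NOR ((x4 NOR x3) NOR (x4 NOR x3))))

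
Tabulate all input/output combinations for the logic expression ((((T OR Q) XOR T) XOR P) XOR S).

P | T | S | Q | Output
----------------------
0 | 0 | 0 | 0 | 0
0 | 0 | 0 | 1 | 1
0 | 0 | 1 | 0 | 1
0 | 0 | 1 | 1 | 0
0 | 1 | 0 | 0 | 0
0 | 1 | 0 | 1 | 0
0 | 1 | 1 | 0 | 1
0 | 1 | 1 | 1 | 1
1 | 0 | 0 | 0 | 1
1 | 0 | 0 | 1 | 0
1 | 0 | 1 | 0 | 0
1 | 0 | 1 | 1 | 1
1 | 1 | 0 | 0 | 1
1 | 1 | 0 | 1 | 1
1 | 1 | 1 | 0 | 0
1 | 1 | 1 | 1 | 0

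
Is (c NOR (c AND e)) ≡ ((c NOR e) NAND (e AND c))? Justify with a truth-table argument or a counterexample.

No. Counterexample: with c=1, e=0, Expression 1 = 0 but Expression 2 = 1.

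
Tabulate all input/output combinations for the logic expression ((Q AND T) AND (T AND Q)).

T | Q | Output
--------------
0 | 0 | 0
0 | 1 | 0
1 | 0 | 0
1 | 1 | 1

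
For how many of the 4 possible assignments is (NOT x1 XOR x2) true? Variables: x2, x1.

Satisfying assignments: (0,0), (1,1)
Count: 2 out of 4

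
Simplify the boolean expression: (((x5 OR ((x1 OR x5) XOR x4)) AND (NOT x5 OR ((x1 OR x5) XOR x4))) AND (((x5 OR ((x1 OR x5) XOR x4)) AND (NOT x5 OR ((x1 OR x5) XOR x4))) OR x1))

By absorption (E AND (E OR v) = E) then distribution ((E OR v) AND (E OR NOT v) = E):
= ((x1 OR x5) XOR x4)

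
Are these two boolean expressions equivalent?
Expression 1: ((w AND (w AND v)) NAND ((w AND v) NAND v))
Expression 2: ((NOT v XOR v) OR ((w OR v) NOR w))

Yes, they are equivalent — the two output columns agree on all 4 assignments:
w | v | Expression 1 | Expression 2
-----------------------------------
0 | 0 | 1 | 1
0 | 1 | 1 | 1
1 | 0 | 1 | 1
1 | 1 | 1 | 1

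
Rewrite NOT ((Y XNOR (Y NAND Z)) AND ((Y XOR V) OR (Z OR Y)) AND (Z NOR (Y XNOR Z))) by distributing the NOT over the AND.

NOT (Y XNOR (Y NAND Z)) OR NOT ((Y XOR V) OR (Z OR Y)) OR NOT (Z NOR (Y XNOR Z))
De Morgan's: NOT(AND of terms) = OR of negations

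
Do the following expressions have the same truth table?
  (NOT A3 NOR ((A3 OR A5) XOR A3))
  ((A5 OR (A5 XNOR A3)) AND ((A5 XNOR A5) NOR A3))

No. Counterexample: with A5=0, A3=1, Expression 1 = 1 but Expression 2 = 0.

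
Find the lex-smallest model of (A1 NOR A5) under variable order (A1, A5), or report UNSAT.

A1=0, A5=0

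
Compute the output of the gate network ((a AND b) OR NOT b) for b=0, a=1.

Substituting: ((1 AND 0) OR NOT 0)
= 1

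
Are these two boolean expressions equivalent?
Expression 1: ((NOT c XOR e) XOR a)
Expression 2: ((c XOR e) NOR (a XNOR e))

No. Counterexample: with e=0, a=0, c=0, Expression 1 = 1 but Expression 2 = 0.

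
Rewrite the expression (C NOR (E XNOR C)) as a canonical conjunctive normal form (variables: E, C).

(E OR C) AND (E OR NOT C) AND (NOT E OR NOT C)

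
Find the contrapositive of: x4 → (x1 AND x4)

Contrapositive: NOT (x1 AND x4) → NOT x4
Note: A statement and its contrapositive are logically equivalent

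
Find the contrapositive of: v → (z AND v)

Contrapositive: NOT (z AND v) → NOT v
Note: A statement and its contrapositive are logically equivalent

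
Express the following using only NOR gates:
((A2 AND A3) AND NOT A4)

((((A2 NOR A2) NOR (A3 NOR A3)) NOR ((A2 NOR A2) NOR (A3 NOR A3))) NOR ((A4 NOR A4) NOR (A4 NOR A4)))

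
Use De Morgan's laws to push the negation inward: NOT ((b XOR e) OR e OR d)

NOT (b XOR e) AND NOT e AND NOT d
De Morgan's: NOT(OR of terms) = AND of negations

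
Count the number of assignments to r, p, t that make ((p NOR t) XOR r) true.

Satisfying assignments: (0,0,0), (1,0,1), (1,1,0), (1,1,1)
Count: 4 out of 8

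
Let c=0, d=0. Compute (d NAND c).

Substituting: (0 NAND 0)
= 1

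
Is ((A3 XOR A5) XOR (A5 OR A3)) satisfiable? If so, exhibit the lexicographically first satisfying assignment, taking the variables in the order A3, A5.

A3=1, A5=1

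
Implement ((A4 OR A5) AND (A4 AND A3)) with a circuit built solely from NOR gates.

((((A4 NOR A5) NOR (A4 NOR A5)) NOR ((A4 NOR A5) NOR (A4 NOR A5))) NOR (((A4 NOR A4) NOR (A3 NOR A3)) NOR ((A4 NOR A4) NOR (A3 NOR A3))))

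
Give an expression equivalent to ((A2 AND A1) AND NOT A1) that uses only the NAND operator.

((((A2 NAND A1) NAND (A2 NAND A1)) NAND (A1 NAND A1)) NAND (((A2 NAND A1) NAND (A2 NAND A1)) NAND (A1 NAND A1)))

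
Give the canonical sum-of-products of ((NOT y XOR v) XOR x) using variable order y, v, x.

Σm(0, 3, 5, 6) = (NOT y AND NOT v AND NOT x) OR (NOT y AND v AND x) OR (y AND NOT v AND x) OR (y AND v AND NOT x)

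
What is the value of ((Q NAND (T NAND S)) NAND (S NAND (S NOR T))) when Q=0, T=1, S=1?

Substituting: ((0 NAND (1 NAND 1)) NAND (1 NAND (1 NOR 1)))
= 0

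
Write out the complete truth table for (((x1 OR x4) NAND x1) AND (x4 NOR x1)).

x4 | x1 | Output
----------------
0 | 0 | 1
0 | 1 | 0
1 | 0 | 0
1 | 1 | 0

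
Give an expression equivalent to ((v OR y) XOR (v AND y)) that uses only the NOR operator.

((((((v NOR y) NOR (v NOR y)) NOR ((v NOR v) NOR (y NOR y))) NOR (((v NOR y) NOR (v NOR y)) NOR ((v NOR v) NOR (y NOR y)))) NOR ((((v NOR y) NOR (v NOR y)) NOR ((v NOR v) NOR (y NOR y))) NOR (((v NOR y) NOR (v NOR y)) NOR ((v NOR v) NOR (y NOR y))))) NOR ((((((v NOR y) NOR (v NOR y)) NOR ((v NOR y) NOR (v NOR y))) NOR (((v NOR v) NOR (y NOR y)) NOR ((v NOR v) NOR (y NOR y)))) NOR ((((v NOR y) NOR (v NOR y)) NOR ((v NOR y) NOR (v NOR y))) NOR (((v NOR v) NOR (y NOR y)) NOR ((v NOR v) NOR (y NOR y))))) NOR (((((v NOR y) NOR (v NOR y)) NOR ((v NOR y) NOR (v NOR y))) NOR (((v NOR v) NOR (y NOR y)) NOR ((v NOR v) NOR (y NOR y)))) NOR ((((v NOR y) NOR (v NOR y)) NOR ((v NOR y) NOR (v NOR y))) NOR (((v NOR v) NOR (y NOR y)) NOR ((v NOR v) NOR (y NOR y)))))))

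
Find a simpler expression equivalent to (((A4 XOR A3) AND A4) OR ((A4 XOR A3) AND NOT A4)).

By distribution ((E AND v) OR (E AND NOT v) = E):
= (A4 XOR A3)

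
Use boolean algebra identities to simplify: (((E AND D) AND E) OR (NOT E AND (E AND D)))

By distribution ((E AND v) OR (E AND NOT v) = E):
= (E AND D)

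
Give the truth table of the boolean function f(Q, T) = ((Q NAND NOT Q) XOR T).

Q | T | Output
--------------
0 | 0 | 1
0 | 1 | 0
1 | 0 | 1
1 | 1 | 0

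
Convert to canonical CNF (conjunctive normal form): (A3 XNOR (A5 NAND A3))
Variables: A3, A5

(A3 OR A5) AND (A3 OR NOT A5) AND (NOT A3 OR NOT A5)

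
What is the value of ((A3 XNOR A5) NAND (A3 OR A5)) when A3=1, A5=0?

Substituting: ((1 XNOR 0) NAND (1 OR 0))
= 1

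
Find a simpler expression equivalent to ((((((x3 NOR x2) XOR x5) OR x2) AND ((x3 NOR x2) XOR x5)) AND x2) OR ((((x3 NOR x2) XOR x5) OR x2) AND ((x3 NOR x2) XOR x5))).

By absorption (E OR (E AND v) = E) then absorption (E AND (E OR v) = E):
= ((x3 NOR x2) XOR x5)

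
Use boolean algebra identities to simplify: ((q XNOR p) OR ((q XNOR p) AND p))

By absorption (E OR (E AND v) = E):
= (q XNOR p)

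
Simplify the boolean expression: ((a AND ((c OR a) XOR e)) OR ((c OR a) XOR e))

By absorption (E OR (E AND v) = E):
= ((c OR a) XOR e)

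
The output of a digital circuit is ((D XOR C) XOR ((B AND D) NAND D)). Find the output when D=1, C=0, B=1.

Substituting: ((1 XOR 0) XOR ((1 AND 1) NAND 1))
= 1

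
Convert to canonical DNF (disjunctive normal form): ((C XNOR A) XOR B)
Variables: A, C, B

(NOT A AND NOT C AND NOT B) OR (NOT A AND C AND B) OR (A AND NOT C AND B) OR (A AND C AND NOT B)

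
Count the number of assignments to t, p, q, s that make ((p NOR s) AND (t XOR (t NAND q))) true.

Satisfying assignments: (0,0,0,0), (0,0,1,0), (1,0,1,0)
Count: 3 out of 16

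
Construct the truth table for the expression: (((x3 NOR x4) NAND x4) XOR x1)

x1 | x4 | x3 | Output
---------------------
0 | 0 | 0 | 1
0 | 0 | 1 | 1
0 | 1 | 0 | 1
0 | 1 | 1 | 1
1 | 0 | 0 | 0
1 | 0 | 1 | 0
1 | 1 | 0 | 0
1 | 1 | 1 | 0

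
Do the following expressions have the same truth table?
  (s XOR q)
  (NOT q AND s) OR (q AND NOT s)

Yes, they are equivalent — the two output columns agree on all 4 assignments:
q | s | Expression 1 | Expression 2
-----------------------------------
0 | 0 | 0 | 0
0 | 1 | 1 | 1
1 | 0 | 1 | 1
1 | 1 | 0 | 0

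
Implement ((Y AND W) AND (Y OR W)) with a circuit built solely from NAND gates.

((((Y NAND W) NAND (Y NAND W)) NAND ((Y NAND Y) NAND (W NAND W))) NAND (((Y NAND W) NAND (Y NAND W)) NAND ((Y NAND Y) NAND (W NAND W))))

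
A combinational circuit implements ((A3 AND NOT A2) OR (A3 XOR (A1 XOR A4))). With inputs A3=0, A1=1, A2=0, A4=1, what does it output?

Substituting: ((0 AND NOT 0) OR (0 XOR (1 XOR 1)))
= 0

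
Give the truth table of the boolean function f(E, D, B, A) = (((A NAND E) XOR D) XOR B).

E | D | B | A | Output
----------------------
0 | 0 | 0 | 0 | 1
0 | 0 | 0 | 1 | 1
0 | 0 | 1 | 0 | 0
0 | 0 | 1 | 1 | 0
0 | 1 | 0 | 0 | 0
0 | 1 | 0 | 1 | 0
0 | 1 | 1 | 0 | 1
0 | 1 | 1 | 1 | 1
1 | 0 | 0 | 0 | 1
1 | 0 | 0 | 1 | 0
1 | 0 | 1 | 0 | 0
1 | 0 | 1 | 1 | 1
1 | 1 | 0 | 0 | 0
1 | 1 | 0 | 1 | 1
1 | 1 | 1 | 0 | 1
1 | 1 | 1 | 1 | 0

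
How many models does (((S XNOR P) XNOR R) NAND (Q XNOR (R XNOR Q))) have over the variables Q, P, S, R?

Satisfying assignments: (0,0,0,0), (0,0,1,0), (0,0,1,1), (0,1,0,0), (0,1,0,1), (0,1,1,0), (1,0,0,0), (1,0,1,0), (1,0,1,1), (1,1,0,0), (1,1,0,1), (1,1,1,0)
Count: 12 out of 16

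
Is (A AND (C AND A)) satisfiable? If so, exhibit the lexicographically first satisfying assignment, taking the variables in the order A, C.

A=1, C=1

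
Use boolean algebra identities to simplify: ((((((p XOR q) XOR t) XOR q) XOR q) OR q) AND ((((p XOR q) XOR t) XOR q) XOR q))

By absorption (E AND (E OR v) = E) then XOR self-cancellation ((E XOR v) XOR v = E):
= ((p XOR q) XOR t)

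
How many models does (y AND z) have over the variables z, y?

Satisfying assignments: (1,1)
Count: 1 out of 4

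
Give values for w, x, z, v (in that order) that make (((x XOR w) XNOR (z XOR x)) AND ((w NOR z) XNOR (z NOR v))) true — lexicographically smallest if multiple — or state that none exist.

w=0, x=0, z=0, v=0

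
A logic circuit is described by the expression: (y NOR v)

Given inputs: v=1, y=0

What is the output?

Substituting: (0 NOR 1)
= 0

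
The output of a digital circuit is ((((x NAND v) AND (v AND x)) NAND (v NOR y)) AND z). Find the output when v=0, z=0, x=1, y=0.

Substituting: ((((1 NAND 0) AND (0 AND 1)) NAND (0 NOR 0)) AND 0)
= 0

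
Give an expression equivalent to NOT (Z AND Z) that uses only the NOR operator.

(((Z NOR Z) NOR (Z NOR Z)) NOR ((Z NOR Z) NOR (Z NOR Z)))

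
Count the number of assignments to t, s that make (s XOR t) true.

Satisfying assignments: (0,1), (1,0)
Count: 2 out of 4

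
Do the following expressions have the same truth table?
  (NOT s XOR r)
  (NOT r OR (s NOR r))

No. Counterexample: with s=1, r=0, Expression 1 = 0 but Expression 2 = 1.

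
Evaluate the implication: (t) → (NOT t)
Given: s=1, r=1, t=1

Antecedent (t) = 1; consequent (NOT t) = 0.
1 → 0 = 0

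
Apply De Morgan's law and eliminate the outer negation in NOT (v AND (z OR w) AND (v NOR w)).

NOT v OR NOT (z OR w) OR NOT (v NOR w)
De Morgan's: NOT(AND of terms) = OR of negations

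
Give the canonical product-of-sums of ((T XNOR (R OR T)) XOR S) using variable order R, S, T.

ΠM(2, 3, 4, 7) = (R OR NOT S OR T) AND (R OR NOT S OR NOT T) AND (NOT R OR S OR T) AND (NOT R OR NOT S OR NOT T)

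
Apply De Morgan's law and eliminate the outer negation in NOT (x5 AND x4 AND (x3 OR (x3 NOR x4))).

NOT x5 OR NOT x4 OR NOT (x3 OR (x3 NOR x4))
De Morgan's: NOT(AND of terms) = OR of negations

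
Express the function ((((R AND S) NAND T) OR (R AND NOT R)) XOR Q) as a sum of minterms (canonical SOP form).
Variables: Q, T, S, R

Σm(0, 1, 2, 3, 4, 5, 6, 15) = (NOT Q AND NOT T AND NOT S AND NOT R) OR (NOT Q AND NOT T AND NOT S AND R) OR (NOT Q AND NOT T AND S AND NOT R) OR (NOT Q AND NOT T AND S AND R) OR (NOT Q AND T AND NOT S AND NOT R) OR (NOT Q AND T AND NOT S AND R) OR (NOT Q AND T AND S AND NOT R) OR (Q AND T AND S AND R)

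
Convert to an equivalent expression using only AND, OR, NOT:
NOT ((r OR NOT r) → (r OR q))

(r OR NOT r) AND NOT (r OR q)
(Negated implication: NOT(A → B) = A AND NOT B)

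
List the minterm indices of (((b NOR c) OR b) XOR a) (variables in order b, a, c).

Σm(0, 3, 4, 5) = (NOT b AND NOT a AND NOT c) OR (NOT b AND a AND c) OR (b AND NOT a AND NOT c) OR (b AND NOT a AND c)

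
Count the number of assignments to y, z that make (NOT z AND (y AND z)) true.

No assignment satisfies the expression.
Count: 0 out of 4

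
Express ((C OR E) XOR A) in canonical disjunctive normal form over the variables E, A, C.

(NOT E AND NOT A AND C) OR (NOT E AND A AND NOT C) OR (E AND NOT A AND NOT C) OR (E AND NOT A AND C)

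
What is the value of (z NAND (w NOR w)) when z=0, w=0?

Substituting: (0 NAND (0 NOR 0))
= 1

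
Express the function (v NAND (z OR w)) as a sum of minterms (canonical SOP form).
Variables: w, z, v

Σm(0, 1, 2, 4, 6) = (NOT w AND NOT z AND NOT v) OR (NOT w AND NOT z AND v) OR (NOT w AND z AND NOT v) OR (w AND NOT z AND NOT v) OR (w AND z AND NOT v)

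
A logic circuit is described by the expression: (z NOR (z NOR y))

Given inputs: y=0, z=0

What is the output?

Substituting: (0 NOR (0 NOR 0))
= 0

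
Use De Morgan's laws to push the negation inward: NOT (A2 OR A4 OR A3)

NOT A2 AND NOT A4 AND NOT A3
De Morgan's: NOT(OR of terms) = AND of negations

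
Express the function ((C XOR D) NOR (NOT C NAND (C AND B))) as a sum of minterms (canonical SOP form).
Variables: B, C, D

Σm() = FALSE (no minterms)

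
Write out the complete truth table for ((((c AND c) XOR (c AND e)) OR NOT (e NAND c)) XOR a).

a | e | c | Output
------------------
0 | 0 | 0 | 0
0 | 0 | 1 | 1
0 | 1 | 0 | 0
0 | 1 | 1 | 1
1 | 0 | 0 | 1
1 | 0 | 1 | 0
1 | 1 | 0 | 1
1 | 1 | 1 | 0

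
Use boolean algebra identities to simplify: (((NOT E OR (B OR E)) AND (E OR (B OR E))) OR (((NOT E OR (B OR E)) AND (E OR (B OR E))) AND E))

By absorption (E OR (E AND v) = E) then distribution ((E OR v) AND (E OR NOT v) = E):
= (B OR E)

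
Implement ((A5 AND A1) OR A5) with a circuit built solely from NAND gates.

((((A5 NAND A1) NAND (A5 NAND A1)) NAND ((A5 NAND A1) NAND (A5 NAND A1))) NAND (A5 NAND A5))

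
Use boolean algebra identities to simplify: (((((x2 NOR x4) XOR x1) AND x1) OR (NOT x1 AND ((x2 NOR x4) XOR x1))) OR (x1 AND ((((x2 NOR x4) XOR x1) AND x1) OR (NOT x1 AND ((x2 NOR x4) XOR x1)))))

By absorption (E OR (E AND v) = E) then distribution ((E AND v) OR (E AND NOT v) = E):
= ((x2 NOR x4) XOR x1)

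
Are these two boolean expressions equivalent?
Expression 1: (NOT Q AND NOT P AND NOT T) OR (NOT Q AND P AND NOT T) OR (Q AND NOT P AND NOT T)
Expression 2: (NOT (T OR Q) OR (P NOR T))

Yes, they are equivalent — the two output columns agree on all 8 assignments:
Q | P | T | Expression 1 | Expression 2
---------------------------------------
0 | 0 | 0 | 1 | 1
0 | 0 | 1 | 0 | 0
0 | 1 | 0 | 1 | 1
0 | 1 | 1 | 0 | 0
1 | 0 | 0 | 1 | 1
1 | 0 | 1 | 0 | 0
1 | 1 | 0 | 0 | 0
1 | 1 | 1 | 0 | 0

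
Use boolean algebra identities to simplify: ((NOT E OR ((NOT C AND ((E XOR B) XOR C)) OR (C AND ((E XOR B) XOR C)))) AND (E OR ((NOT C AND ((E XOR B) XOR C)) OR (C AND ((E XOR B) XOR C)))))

By distribution ((E OR v) AND (E OR NOT v) = E) then distribution ((E AND v) OR (E AND NOT v) = E):
= ((E XOR B) XOR C)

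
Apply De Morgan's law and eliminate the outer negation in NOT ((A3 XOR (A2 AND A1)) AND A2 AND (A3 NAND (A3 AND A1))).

NOT (A3 XOR (A2 AND A1)) OR NOT A2 OR NOT (A3 NAND (A3 AND A1))
De Morgan's: NOT(AND of terms) = OR of negations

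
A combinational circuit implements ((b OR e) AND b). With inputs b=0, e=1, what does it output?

Substituting: ((0 OR 1) AND 0)
= 0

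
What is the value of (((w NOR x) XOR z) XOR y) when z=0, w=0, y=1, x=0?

Substituting: (((0 NOR 0) XOR 0) XOR 1)
= 0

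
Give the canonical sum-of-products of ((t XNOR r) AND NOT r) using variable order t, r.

Σm(0) = (NOT t AND NOT r)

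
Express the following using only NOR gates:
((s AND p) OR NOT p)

((((s NOR s) NOR (p NOR p)) NOR (p NOR p)) NOR (((s NOR s) NOR (p NOR p)) NOR (p NOR p)))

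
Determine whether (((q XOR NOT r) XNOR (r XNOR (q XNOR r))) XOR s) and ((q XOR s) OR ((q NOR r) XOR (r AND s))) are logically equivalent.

No. Counterexample: with s=0, r=0, q=0, Expression 1 = 0 but Expression 2 = 1.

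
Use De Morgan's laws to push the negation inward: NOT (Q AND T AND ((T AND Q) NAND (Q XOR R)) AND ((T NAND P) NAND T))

NOT Q OR NOT T OR NOT ((T AND Q) NAND (Q XOR R)) OR NOT ((T NAND P) NAND T)
De Morgan's: NOT(AND of terms) = OR of negations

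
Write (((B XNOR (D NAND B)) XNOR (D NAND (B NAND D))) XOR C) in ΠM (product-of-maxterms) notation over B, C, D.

ΠM(0, 3, 5, 6) = (B OR C OR D) AND (B OR NOT C OR NOT D) AND (NOT B OR C OR NOT D) AND (NOT B OR NOT C OR D)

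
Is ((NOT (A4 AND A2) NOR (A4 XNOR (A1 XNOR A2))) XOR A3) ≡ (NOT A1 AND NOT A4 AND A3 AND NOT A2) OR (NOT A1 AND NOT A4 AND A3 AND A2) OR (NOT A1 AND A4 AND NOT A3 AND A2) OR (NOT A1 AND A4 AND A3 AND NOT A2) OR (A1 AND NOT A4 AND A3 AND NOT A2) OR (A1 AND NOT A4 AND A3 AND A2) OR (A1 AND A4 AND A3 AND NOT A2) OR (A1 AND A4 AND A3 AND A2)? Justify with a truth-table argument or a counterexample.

Yes, they are equivalent — the two output columns agree on all 16 assignments:
A1 | A4 | A3 | A2 | Expression 1 | Expression 2
-----------------------------------------------
0 | 0 | 0 | 0 | 0 | 0
0 | 0 | 0 | 1 | 0 | 0
0 | 0 | 1 | 0 | 1 | 1
0 | 0 | 1 | 1 | 1 | 1
0 | 1 | 0 | 0 | 0 | 0
0 | 1 | 0 | 1 | 1 | 1
0 | 1 | 1 | 0 | 1 | 1
0 | 1 | 1 | 1 | 0 | 0
1 | 0 | 0 | 0 | 0 | 0
1 | 0 | 0 | 1 | 0 | 0
1 | 0 | 1 | 0 | 1 | 1
1 | 0 | 1 | 1 | 1 | 1
1 | 1 | 0 | 0 | 0 | 0
1 | 1 | 0 | 1 | 0 | 0
1 | 1 | 1 | 0 | 1 | 1
1 | 1 | 1 | 1 | 1 | 1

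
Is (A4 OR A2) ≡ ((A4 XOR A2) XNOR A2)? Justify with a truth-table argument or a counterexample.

No. Counterexample: with A4=0, A2=0, Expression 1 = 0 but Expression 2 = 1.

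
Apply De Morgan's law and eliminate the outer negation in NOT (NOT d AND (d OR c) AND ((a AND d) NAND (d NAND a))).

d OR NOT (d OR c) OR NOT ((a AND d) NAND (d NAND a))
De Morgan's: NOT(AND of terms) = OR of negations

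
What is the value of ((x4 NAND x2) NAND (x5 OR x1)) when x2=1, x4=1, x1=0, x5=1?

Substituting: ((1 NAND 1) NAND (1 OR 0))
= 1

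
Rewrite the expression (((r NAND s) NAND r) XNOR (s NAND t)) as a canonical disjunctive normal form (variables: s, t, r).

(NOT s AND NOT t AND NOT r) OR (NOT s AND t AND NOT r) OR (s AND NOT t AND NOT r) OR (s AND NOT t AND r)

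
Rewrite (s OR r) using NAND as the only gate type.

((s NAND s) NAND (r NAND r))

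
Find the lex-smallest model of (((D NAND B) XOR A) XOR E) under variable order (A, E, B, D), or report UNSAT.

A=0, E=0, B=0, D=0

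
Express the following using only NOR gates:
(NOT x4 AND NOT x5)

(((x4 NOR x4) NOR (x4 NOR x4)) NOR ((x5 NOR x5) NOR (x5 NOR x5)))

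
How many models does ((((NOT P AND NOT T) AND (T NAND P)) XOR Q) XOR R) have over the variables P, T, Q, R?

Satisfying assignments: (0,0,0,0), (0,0,1,1), (0,1,0,1), (0,1,1,0), (1,0,0,1), (1,0,1,0), (1,1,0,1), (1,1,1,0)
Count: 8 out of 16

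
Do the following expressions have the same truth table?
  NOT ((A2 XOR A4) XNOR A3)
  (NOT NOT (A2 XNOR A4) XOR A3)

No. Counterexample: with A4=0, A3=0, A2=0, Expression 1 = 0 but Expression 2 = 1.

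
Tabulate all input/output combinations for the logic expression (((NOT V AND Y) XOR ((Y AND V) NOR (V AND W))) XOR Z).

W | V | Z | Y | Output
----------------------
0 | 0 | 0 | 0 | 1
0 | 0 | 0 | 1 | 0
0 | 0 | 1 | 0 | 0
0 | 0 | 1 | 1 | 1
0 | 1 | 0 | 0 | 1
0 | 1 | 0 | 1 | 0
0 | 1 | 1 | 0 | 0
0 | 1 | 1 | 1 | 1
1 | 0 | 0 | 0 | 1
1 | 0 | 0 | 1 | 0
1 | 0 | 1 | 0 | 0
1 | 0 | 1 | 1 | 1
1 | 1 | 0 | 0 | 0
1 | 1 | 0 | 1 | 0
1 | 1 | 1 | 0 | 1
1 | 1 | 1 | 1 | 1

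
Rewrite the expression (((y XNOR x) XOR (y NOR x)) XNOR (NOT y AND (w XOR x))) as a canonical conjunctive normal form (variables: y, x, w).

(y OR x OR NOT w) AND (y OR NOT x OR w) AND (NOT y OR NOT x OR w) AND (NOT y OR NOT x OR NOT w)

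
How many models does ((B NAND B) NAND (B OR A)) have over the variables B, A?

Satisfying assignments: (0,0), (1,0), (1,1)
Count: 3 out of 4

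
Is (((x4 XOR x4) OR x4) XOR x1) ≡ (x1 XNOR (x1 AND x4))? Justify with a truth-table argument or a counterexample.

No. Counterexample: with x4=0, x1=0, Expression 1 = 0 but Expression 2 = 1.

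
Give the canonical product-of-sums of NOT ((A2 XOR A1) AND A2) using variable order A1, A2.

ΠM(1) = (A1 OR NOT A2)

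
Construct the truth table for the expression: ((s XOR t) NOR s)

s | t | Output
--------------
0 | 0 | 1
0 | 1 | 0
1 | 0 | 0
1 | 1 | 0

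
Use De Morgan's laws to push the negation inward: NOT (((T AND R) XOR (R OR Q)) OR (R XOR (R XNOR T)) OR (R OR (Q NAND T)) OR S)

NOT ((T AND R) XOR (R OR Q)) AND NOT (R XOR (R XNOR T)) AND NOT (R OR (Q NAND T)) AND NOT S
De Morgan's: NOT(OR of terms) = AND of negations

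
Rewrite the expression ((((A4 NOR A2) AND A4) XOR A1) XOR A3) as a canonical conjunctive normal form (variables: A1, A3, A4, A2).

(A1 OR A3 OR A4 OR A2) AND (A1 OR A3 OR A4 OR NOT A2) AND (A1 OR A3 OR NOT A4 OR A2) AND (A1 OR A3 OR NOT A4 OR NOT A2) AND (NOT A1 OR NOT A3 OR A4 OR A2) AND (NOT A1 OR NOT A3 OR A4 OR NOT A2) AND (NOT A1 OR NOT A3 OR NOT A4 OR A2) AND (NOT A1 OR NOT A3 OR NOT A4 OR NOT A2)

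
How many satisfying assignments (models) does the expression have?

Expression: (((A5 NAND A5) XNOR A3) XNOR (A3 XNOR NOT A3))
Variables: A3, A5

Satisfying assignments: (0,0), (1,1)
Count: 2 out of 4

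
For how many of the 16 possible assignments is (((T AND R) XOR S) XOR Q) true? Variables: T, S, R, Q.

Satisfying assignments: (0,0,0,1), (0,0,1,1), (0,1,0,0), (0,1,1,0), (1,0,0,1), (1,0,1,0), (1,1,0,0), (1,1,1,1)
Count: 8 out of 16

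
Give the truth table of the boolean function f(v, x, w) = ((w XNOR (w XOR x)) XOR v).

v | x | w | Output
------------------
0 | 0 | 0 | 1
0 | 0 | 1 | 1
0 | 1 | 0 | 0
0 | 1 | 1 | 0
1 | 0 | 0 | 0
1 | 0 | 1 | 0
1 | 1 | 0 | 1
1 | 1 | 1 | 1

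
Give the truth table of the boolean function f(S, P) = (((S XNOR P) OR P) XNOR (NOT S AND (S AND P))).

S | P | Output
--------------
0 | 0 | 0
0 | 1 | 0
1 | 0 | 1
1 | 1 | 0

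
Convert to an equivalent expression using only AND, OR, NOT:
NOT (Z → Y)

Z AND NOT Y
(Negated implication: NOT(A → B) = A AND NOT B)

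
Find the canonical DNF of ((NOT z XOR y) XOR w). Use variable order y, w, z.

(NOT y AND NOT w AND NOT z) OR (NOT y AND w AND z) OR (y AND NOT w AND z) OR (y AND w AND NOT z)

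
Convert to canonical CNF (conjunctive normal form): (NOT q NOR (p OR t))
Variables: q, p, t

(q OR p OR t) AND (q OR p OR NOT t) AND (q OR NOT p OR t) AND (q OR NOT p OR NOT t) AND (NOT q OR p OR NOT t) AND (NOT q OR NOT p OR t) AND (NOT q OR NOT p OR NOT t)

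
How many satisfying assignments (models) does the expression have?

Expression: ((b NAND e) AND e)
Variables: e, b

Satisfying assignments: (1,0)
Count: 1 out of 4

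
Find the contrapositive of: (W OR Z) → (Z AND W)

Contrapositive: NOT (Z AND W) → NOT (W OR Z)
Note: A statement and its contrapositive are logically equivalent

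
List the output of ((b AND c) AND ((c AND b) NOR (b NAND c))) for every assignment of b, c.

b | c | Output
--------------
0 | 0 | 0
0 | 1 | 0
1 | 0 | 0
1 | 1 | 0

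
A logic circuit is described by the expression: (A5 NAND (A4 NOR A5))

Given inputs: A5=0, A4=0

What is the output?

Substituting: (0 NAND (0 NOR 0))
= 1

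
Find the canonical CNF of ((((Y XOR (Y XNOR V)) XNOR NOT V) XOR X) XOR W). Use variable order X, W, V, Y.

(X OR NOT W OR V OR Y) AND (X OR NOT W OR V OR NOT Y) AND (X OR NOT W OR NOT V OR Y) AND (X OR NOT W OR NOT V OR NOT Y) AND (NOT X OR W OR V OR Y) AND (NOT X OR W OR V OR NOT Y) AND (NOT X OR W OR NOT V OR Y) AND (NOT X OR W OR NOT V OR NOT Y)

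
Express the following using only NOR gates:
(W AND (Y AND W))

((W NOR W) NOR (((Y NOR Y) NOR (W NOR W)) NOR ((Y NOR Y) NOR (W NOR W))))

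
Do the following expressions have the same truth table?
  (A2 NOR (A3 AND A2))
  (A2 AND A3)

No. Counterexample: with A3=0, A2=0, Expression 1 = 1 but Expression 2 = 0.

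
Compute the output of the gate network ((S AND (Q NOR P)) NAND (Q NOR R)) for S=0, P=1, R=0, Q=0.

Substituting: ((0 AND (0 NOR 1)) NAND (0 NOR 0))
= 1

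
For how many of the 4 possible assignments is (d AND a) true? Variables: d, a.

Satisfying assignments: (1,1)
Count: 1 out of 4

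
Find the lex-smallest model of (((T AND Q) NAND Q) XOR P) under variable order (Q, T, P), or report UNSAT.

Q=0, T=0, P=0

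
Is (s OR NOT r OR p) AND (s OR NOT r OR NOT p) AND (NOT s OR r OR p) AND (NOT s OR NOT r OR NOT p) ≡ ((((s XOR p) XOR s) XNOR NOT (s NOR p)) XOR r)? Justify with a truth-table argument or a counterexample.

Yes, they are equivalent — the two output columns agree on all 8 assignments:
s | r | p | Expression 1 | Expression 2
---------------------------------------
0 | 0 | 0 | 1 | 1
0 | 0 | 1 | 1 | 1
0 | 1 | 0 | 0 | 0
0 | 1 | 1 | 0 | 0
1 | 0 | 0 | 0 | 0
1 | 0 | 1 | 1 | 1
1 | 1 | 0 | 1 | 1
1 | 1 | 1 | 0 | 0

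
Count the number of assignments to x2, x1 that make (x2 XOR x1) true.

Satisfying assignments: (0,1), (1,0)
Count: 2 out of 4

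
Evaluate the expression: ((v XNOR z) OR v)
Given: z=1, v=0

Substituting: ((0 XNOR 1) OR 0)
= 0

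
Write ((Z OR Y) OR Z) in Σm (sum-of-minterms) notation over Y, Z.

Σm(1, 2, 3) = (NOT Y AND Z) OR (Y AND NOT Z) OR (Y AND Z)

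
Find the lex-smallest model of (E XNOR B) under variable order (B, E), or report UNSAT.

B=0, E=0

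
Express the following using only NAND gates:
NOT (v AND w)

(((v NAND w) NAND (v NAND w)) NAND ((v NAND w) NAND (v NAND w)))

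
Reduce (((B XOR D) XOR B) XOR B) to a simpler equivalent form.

By XOR self-cancellation ((E XOR v) XOR v = E):
= (B XOR D)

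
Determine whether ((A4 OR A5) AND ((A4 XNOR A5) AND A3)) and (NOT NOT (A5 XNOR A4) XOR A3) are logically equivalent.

No. Counterexample: with A3=0, A4=0, A5=0, Expression 1 = 0 but Expression 2 = 1.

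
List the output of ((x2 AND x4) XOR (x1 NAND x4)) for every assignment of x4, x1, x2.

x4 | x1 | x2 | Output
---------------------
0 | 0 | 0 | 1
0 | 0 | 1 | 1
0 | 1 | 0 | 1
0 | 1 | 1 | 1
1 | 0 | 0 | 1
1 | 0 | 1 | 0
1 | 1 | 0 | 0
1 | 1 | 1 | 1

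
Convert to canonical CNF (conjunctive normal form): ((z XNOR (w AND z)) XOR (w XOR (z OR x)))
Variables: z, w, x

(z OR w OR NOT x) AND (z OR NOT w OR x)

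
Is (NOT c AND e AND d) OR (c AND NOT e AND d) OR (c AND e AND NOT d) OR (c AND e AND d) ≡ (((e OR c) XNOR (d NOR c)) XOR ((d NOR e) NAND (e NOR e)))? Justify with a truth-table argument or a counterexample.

Yes, they are equivalent — the two output columns agree on all 8 assignments:
c | e | d | Expression 1 | Expression 2
---------------------------------------
0 | 0 | 0 | 0 | 0
0 | 0 | 1 | 0 | 0
0 | 1 | 0 | 0 | 0
0 | 1 | 1 | 1 | 1
1 | 0 | 0 | 0 | 0
1 | 0 | 1 | 1 | 1
1 | 1 | 0 | 1 | 1
1 | 1 | 1 | 1 | 1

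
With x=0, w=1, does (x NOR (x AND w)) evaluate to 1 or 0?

Substituting: (0 NOR (0 AND 1))
= 1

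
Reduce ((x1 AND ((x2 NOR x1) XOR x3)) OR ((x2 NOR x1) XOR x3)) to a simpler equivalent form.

By absorption (E OR (E AND v) = E):
= ((x2 NOR x1) XOR x3)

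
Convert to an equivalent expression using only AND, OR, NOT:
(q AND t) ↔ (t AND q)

((q AND t) AND (t AND q)) OR (NOT (q AND t) AND NOT (t AND q))
(Biconditional = both true or both false)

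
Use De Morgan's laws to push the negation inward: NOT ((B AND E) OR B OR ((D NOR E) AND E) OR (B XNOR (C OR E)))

NOT (B AND E) AND NOT B AND NOT ((D NOR E) AND E) AND NOT (B XNOR (C OR E))
De Morgan's: NOT(OR of terms) = AND of negations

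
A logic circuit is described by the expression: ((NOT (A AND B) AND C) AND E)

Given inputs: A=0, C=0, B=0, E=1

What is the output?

Substituting: ((NOT (0 AND 0) AND 0) AND 1)
= 0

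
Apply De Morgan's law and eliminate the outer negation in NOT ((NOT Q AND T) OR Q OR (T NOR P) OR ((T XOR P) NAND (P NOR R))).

NOT (NOT Q AND T) AND NOT Q AND NOT (T NOR P) AND NOT ((T XOR P) NAND (P NOR R))
De Morgan's: NOT(OR of terms) = AND of negations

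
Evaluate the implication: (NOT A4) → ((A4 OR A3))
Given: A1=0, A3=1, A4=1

Antecedent (NOT A4) = 0; consequent ((A4 OR A3)) = 1.
0 → 1 = 1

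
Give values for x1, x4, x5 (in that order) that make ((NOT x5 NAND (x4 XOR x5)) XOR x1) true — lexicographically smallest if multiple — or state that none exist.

x1=0, x4=0, x5=0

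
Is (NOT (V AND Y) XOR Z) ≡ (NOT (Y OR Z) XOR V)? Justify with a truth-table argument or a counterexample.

No. Counterexample: with Z=0, Y=0, V=1, Expression 1 = 1 but Expression 2 = 0.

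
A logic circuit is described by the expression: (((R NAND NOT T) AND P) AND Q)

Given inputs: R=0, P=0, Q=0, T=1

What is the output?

Substituting: (((0 NAND NOT 1) AND 0) AND 0)
= 0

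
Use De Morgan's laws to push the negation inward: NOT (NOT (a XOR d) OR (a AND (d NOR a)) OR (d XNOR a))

(a XOR d) AND NOT (a AND (d NOR a)) AND NOT (d XNOR a)
De Morgan's: NOT(OR of terms) = AND of negations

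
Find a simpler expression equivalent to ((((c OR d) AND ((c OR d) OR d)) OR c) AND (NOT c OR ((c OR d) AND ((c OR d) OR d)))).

By distribution ((E OR v) AND (E OR NOT v) = E) then absorption (E AND (E OR v) = E):
= (c OR d)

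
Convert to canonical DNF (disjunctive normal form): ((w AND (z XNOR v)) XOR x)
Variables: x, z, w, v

(NOT x AND NOT z AND w AND NOT v) OR (NOT x AND z AND w AND v) OR (x AND NOT z AND NOT w AND NOT v) OR (x AND NOT z AND NOT w AND v) OR (x AND NOT z AND w AND v) OR (x AND z AND NOT w AND NOT v) OR (x AND z AND NOT w AND v) OR (x AND z AND w AND NOT v)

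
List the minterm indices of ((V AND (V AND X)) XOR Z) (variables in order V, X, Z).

Σm(1, 3, 5, 6) = (NOT V AND NOT X AND Z) OR (NOT V AND X AND Z) OR (V AND NOT X AND Z) OR (V AND X AND NOT Z)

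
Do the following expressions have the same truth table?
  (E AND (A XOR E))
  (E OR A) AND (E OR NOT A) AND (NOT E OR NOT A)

Yes, they are equivalent — the two output columns agree on all 4 assignments:
E | A | Expression 1 | Expression 2
-----------------------------------
0 | 0 | 0 | 0
0 | 1 | 0 | 0
1 | 0 | 1 | 1
1 | 1 | 0 | 0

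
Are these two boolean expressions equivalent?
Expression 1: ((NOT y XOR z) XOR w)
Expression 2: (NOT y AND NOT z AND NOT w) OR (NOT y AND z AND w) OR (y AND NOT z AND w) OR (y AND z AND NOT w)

Yes, they are equivalent — the two output columns agree on all 8 assignments:
y | z | w | Expression 1 | Expression 2
---------------------------------------
0 | 0 | 0 | 1 | 1
0 | 0 | 1 | 0 | 0
0 | 1 | 0 | 0 | 0
0 | 1 | 1 | 1 | 1
1 | 0 | 0 | 0 | 0
1 | 0 | 1 | 1 | 1
1 | 1 | 0 | 1 | 1
1 | 1 | 1 | 0 | 0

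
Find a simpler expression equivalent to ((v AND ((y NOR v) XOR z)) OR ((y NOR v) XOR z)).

By absorption (E OR (E AND v) = E):
= ((y NOR v) XOR z)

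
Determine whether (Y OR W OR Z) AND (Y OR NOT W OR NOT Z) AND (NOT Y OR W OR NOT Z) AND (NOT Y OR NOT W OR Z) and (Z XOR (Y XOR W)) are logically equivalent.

Yes, they are equivalent — the two output columns agree on all 8 assignments:
Y | W | Z | Expression 1 | Expression 2
---------------------------------------
0 | 0 | 0 | 0 | 0
0 | 0 | 1 | 1 | 1
0 | 1 | 0 | 1 | 1
0 | 1 | 1 | 0 | 0
1 | 0 | 0 | 1 | 1
1 | 0 | 1 | 0 | 0
1 | 1 | 0 | 0 | 0
1 | 1 | 1 | 1 | 1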